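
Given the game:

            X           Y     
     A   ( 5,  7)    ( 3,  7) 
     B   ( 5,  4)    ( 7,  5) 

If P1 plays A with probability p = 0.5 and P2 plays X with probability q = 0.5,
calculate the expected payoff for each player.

E[P1] = 5.0, E[P2] = 5.75

Work:
E[P1] = p·q·π₁(A,X) + p·(1-q)·π₁(A,Y) + (1-p)·q·π₁(B,X) + (1-p)·(1-q)·π₁(B,Y)
= 0.5·0.5·5 + 0.5·0.5·3 + 0.5·0.5·5 + 0.5·0.5·7
= 5.0

E[P2] = 5.75 (similar calculation)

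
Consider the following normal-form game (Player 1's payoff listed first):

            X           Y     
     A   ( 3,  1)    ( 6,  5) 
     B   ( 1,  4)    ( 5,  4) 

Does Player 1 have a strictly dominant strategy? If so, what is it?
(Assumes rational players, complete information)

Yes, Player 1's strictly dominant strategy is A

Work:
A strategy strictly dominates another if it gives a strictly higher payoff against every opponent action. Compare each pair of P1's strategies column-by-column:
  A vs B: [3 vs 1, 6 vs 5] → A strictly dominates B
  B vs A: [1 vs 3, 5 vs 6] → B does not strictly dominate A (column X: 1 ≤ 3)
A strictly dominates every other strategy → strictly dominant.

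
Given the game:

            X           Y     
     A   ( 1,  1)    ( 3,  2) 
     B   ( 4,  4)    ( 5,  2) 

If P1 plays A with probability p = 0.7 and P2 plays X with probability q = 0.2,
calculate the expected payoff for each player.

E[P1] = 3.26, E[P2] = 1.98

Work:
E[P1] = p·q·π₁(A,X) + p·(1-q)·π₁(A,Y) + (1-p)·q·π₁(B,X) + (1-p)·(1-q)·π₁(B,Y)
= 0.7·0.2·1 + 0.7·0.8·3 + 0.3·0.2·4 + 0.3·0.8·5
= 3.26

E[P2] = 1.98 (similar calculation)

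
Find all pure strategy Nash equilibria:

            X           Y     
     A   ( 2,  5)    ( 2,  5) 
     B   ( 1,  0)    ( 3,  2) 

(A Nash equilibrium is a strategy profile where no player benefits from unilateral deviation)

Nash equilibrium: (A, X), (B, Y)

Work:
Best responses:
  P1 vs X: payoffs [2, 1] → best response A (payoff 2)
  P1 vs Y: payoffs [2, 3] → best response B (payoff 3)
  P2 vs A: payoffs [5, 5] → best response X/Y (payoff 5)
  P2 vs B: payoffs [0, 2] → best response Y (payoff 2)
Mutual best responses: (A,X), (B,Y) → Nash equilibria.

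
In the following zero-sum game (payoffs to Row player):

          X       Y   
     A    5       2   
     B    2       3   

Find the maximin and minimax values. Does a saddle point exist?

Maximin = 2, Minimax = 3, Saddle: False

Work:
Row minimums: [2, 2] → maximin = 2
Column maximums: [5, 3] → minimax = 3
No saddle point (maximin ≠ minimax). Mixed strategy needed.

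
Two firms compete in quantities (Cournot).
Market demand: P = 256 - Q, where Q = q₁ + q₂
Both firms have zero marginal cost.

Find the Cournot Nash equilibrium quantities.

q₁* = q₂* = 85.33; P* = 85.33

Work:
Profit: π_i = P·q_i = (a - q_i - q_j)·q_i
FOC: ∂π_i/∂q_i = a - 2q_i - q_j = 0
Reaction function: q_i = (256 - q_j)/2
Symmetry: q* = 256/3 = 85.33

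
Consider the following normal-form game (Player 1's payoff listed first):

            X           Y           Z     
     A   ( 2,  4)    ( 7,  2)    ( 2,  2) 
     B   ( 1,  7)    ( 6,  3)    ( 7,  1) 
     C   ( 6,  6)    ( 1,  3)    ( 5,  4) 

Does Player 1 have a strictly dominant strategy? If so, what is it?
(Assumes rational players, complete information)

No strictly dominant strategy exists for Player 1

Work:
A strategy strictly dominates another if it gives a strictly higher payoff against every opponent action. Compare each pair of P1's strategies column-by-column:
  A vs B: [2 vs 1, 7 vs 6, 2 vs 7] → A does not strictly dominate B (column Z: 2 ≤ 7)
  A vs C: [2 vs 6, 7 vs 1, 2 vs 5] → A does not strictly dominate C (column X: 2 ≤ 6)
  B vs A: [1 vs 2, 6 vs 7, 7 vs 2] → B does not strictly dominate A (column X: 1 ≤ 2)
  B vs C: [1 vs 6, 6 vs 1, 7 vs 5] → B does not strictly dominate C (column X: 1 ≤ 6)
  C vs A: [6 vs 2, 1 vs 7, 5 vs 2] → C does not strictly dominate A (column Y: 1 ≤ 7)
  C vs B: [6 vs 1, 1 vs 6, 5 vs 7] → C does not strictly dominate B (column Y: 1 ≤ 6)
No single strategy strictly dominates all others → no strictly dominant strategy.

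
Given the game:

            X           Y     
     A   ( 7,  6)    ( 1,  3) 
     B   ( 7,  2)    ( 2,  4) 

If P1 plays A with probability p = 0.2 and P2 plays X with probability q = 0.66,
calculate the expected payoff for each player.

E[P1] = 5.232, E[P2] = 3.14

Work:
E[P1] = p·q·π₁(A,X) + p·(1-q)·π₁(A,Y) + (1-p)·q·π₁(B,X) + (1-p)·(1-q)·π₁(B,Y)
= 0.2·0.66·7 + 0.2·0.34·1 + 0.8·0.66·7 + 0.8·0.34·2
= 5.232

E[P2] = 3.14 (similar calculation)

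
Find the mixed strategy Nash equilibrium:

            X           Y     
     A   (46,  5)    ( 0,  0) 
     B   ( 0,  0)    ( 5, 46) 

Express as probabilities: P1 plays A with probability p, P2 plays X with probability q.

p = 0.902, q = 0.098

Work:
Find probabilities that make opponent indifferent:
P2 chooses q to make P1 indifferent between A and B
P1 chooses p to make P2 indifferent between X and Y
Mixed NE: P1 plays (A: 0.902, B: 0.098), P2 plays (X: 0.098, Y: 0.902)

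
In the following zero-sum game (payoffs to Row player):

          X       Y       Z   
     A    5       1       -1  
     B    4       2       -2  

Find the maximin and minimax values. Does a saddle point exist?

Maximin = -1, Minimax = -1, Saddle: True

Work:
Row minimums: [-1, -2] → maximin = -1
Column maximums: [5, 2, -1] → minimax = -1
Saddle point exists! Game value = -1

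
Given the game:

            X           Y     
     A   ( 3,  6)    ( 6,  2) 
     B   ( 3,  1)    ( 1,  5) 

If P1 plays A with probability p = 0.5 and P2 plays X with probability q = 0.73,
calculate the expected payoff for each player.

E[P1] = 3.135, E[P2] = 3.5

Work:
E[P1] = p·q·π₁(A,X) + p·(1-q)·π₁(A,Y) + (1-p)·q·π₁(B,X) + (1-p)·(1-q)·π₁(B,Y)
= 0.5·0.73·3 + 0.5·0.27·6 + 0.5·0.73·3 + 0.5·0.27·1
= 3.135

E[P2] = 3.5 (similar calculation)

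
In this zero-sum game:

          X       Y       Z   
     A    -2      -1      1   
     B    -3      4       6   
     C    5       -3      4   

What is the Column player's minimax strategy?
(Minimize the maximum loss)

Column should play Y, value = 4

Work:
Column player minimizes Row's maximum payoff:
Column X: max payoff to Row = 5
Column Y: max payoff to Row = 4
Column Z: max payoff to Row = 6
Minimum is 4, achieved by column Y.
Minimax strategy: Y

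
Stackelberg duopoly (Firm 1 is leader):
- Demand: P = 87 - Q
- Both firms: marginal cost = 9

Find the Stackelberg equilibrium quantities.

q₁* (leader) = 39.0, q₂* (follower) = 19.5

Work:
Follower's reaction: q₂ = (a - c - q₁)/2
Leader substitutes: π₁ = q₁·(a - q₁ - (a-c-q₁)/2 - c)
FOC: q₁* = (87 - 9)/2 = 39.00
Then: q₂* = (87 - 9 - 39.0)/2 = 19.50
Leader has first-mover advantage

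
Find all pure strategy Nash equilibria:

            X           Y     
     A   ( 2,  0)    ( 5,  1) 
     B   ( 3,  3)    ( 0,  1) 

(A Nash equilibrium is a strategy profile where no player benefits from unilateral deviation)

Nash equilibrium: (A, Y), (B, X)

Work:
Best responses:
  P1 vs X: payoffs [2, 3] → best response B (payoff 3)
  P1 vs Y: payoffs [5, 0] → best response A (payoff 5)
  P2 vs A: payoffs [0, 1] → best response Y (payoff 1)
  P2 vs B: payoffs [3, 1] → best response X (payoff 3)
Mutual best responses: (A,Y), (B,X) → Nash equilibria.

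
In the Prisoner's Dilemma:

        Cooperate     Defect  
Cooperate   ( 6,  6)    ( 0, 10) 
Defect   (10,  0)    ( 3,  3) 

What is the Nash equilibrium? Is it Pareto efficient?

(Defect, Defect) is NE; not Pareto efficient

Work:
Defect dominates Cooperate for both players:
If P2 cooperates: Defect (10) > Cooperate (6)
If P2 defects: Defect (3) > Cooperate (0)
NE: (Defect, Defect) with payoff (3, 3)
But (Cooperate, Cooperate) = (6, 6) Pareto dominates (3, 3)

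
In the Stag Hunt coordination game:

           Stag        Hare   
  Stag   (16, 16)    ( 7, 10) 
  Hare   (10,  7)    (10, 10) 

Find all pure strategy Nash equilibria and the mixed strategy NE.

Pure NE: (Stag, Stag) and (Hare, Hare); Mixed NE: p = 0.3333, q = 0.3333

Work:
Check pure NE:
(Stag, Stag): (16, 16) - no unilateral deviation beneficial
(Hare, Hare): (10, 10) - no unilateral deviation beneficial
Mixed NE: P1 plays Stag with p = 0.3333, P2 plays Stag with q = 0.3333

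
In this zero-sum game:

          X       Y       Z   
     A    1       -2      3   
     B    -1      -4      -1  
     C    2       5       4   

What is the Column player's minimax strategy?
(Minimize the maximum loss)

Column should play X, value = 2

Work:
Column player minimizes Row's maximum payoff:
Column X: max payoff to Row = 2
Column Y: max payoff to Row = 5
Column Z: max payoff to Row = 4
Minimum is 2, achieved by column X.
Minimax strategy: X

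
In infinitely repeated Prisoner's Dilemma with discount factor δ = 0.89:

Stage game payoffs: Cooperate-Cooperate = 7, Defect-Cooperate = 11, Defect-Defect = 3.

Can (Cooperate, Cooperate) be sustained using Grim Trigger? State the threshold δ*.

δ* = 0.5; since δ = 0.89 ≥ 0.5, cooperation can be sustained

Work:
For Grim Trigger:
Cooperate forever: 7/(1-δ)
Defect then punished: 11 + 3·δ/(1-δ)
Need: 7/(1-δ) ≥ 11 + 3·δ/(1-δ)
Solving: δ ≥ (T-R)/(T-P) = (11-7)/(11-3) = 0.5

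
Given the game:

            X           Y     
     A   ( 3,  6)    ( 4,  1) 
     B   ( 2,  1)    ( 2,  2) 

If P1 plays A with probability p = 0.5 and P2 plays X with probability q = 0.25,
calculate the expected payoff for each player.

E[P1] = 2.875, E[P2] = 2.0

Work:
E[P1] = p·q·π₁(A,X) + p·(1-q)·π₁(A,Y) + (1-p)·q·π₁(B,X) + (1-p)·(1-q)·π₁(B,Y)
= 0.5·0.25·3 + 0.5·0.75·4 + 0.5·0.25·2 + 0.5·0.75·2
= 2.875

E[P2] = 2.0 (similar calculation)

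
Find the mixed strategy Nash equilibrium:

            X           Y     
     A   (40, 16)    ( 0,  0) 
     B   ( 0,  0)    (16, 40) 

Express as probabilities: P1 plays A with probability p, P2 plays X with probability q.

p = 0.7143, q = 0.2857

Work:
Find probabilities that make opponent indifferent:
P2 chooses q to make P1 indifferent between A and B
P1 chooses p to make P2 indifferent between X and Y
Mixed NE: P1 plays (A: 0.7143, B: 0.2857), P2 plays (X: 0.2857, Y: 0.7143)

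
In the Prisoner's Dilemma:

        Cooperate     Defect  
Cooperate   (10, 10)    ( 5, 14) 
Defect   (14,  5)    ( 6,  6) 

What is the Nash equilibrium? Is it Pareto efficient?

(Defect, Defect) is NE; not Pareto efficient

Work:
Defect dominates Cooperate for both players:
If P2 cooperates: Defect (14) > Cooperate (10)
If P2 defects: Defect (6) > Cooperate (5)
NE: (Defect, Defect) with payoff (6, 6)
But (Cooperate, Cooperate) = (10, 10) Pareto dominates (6, 6)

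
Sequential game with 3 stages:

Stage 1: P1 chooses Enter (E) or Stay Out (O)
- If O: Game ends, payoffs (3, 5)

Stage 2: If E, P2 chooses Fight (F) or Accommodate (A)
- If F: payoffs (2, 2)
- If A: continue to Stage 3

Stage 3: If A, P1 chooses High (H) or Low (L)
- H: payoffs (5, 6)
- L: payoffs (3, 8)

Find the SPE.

SPE: (E, A, H); Outcome (5, 6)

Work:
Stage 3: P1 chooses H (5 vs 3)
Stage 2: P2: F->2, A->6 (anticipating H). Choose A
Stage 1: P1: O->3, E->5 (anticipating A, H). Choose E
SPE path: E -> A -> H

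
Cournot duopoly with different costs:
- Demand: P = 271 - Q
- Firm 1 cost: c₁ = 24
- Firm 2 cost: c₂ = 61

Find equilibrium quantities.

q₁* = 94.67, q₂* = 57.67

Work:
Reaction: q₁ = (271 - 24 - q₂)/2
Reaction: q₂ = (271 - 61 - q₁)/2
Solve simultaneously:
q₁* = (271 - 2×24 + 61)/3 = 94.67
q₂* = (271 - 2×61 + 24)/3 = 57.67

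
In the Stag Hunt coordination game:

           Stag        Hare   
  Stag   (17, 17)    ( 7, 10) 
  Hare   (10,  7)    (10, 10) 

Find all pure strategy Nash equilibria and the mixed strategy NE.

Pure NE: (Stag, Stag) and (Hare, Hare); Mixed NE: p = 0.3, q = 0.3

Work:
Check pure NE:
(Stag, Stag): (17, 17) - no unilateral deviation beneficial
(Hare, Hare): (10, 10) - no unilateral deviation beneficial
Mixed NE: P1 plays Stag with p = 0.3, P2 plays Stag with q = 0.3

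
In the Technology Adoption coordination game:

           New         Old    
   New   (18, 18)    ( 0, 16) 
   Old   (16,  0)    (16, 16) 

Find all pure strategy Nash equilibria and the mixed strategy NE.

Pure NE: (New, New) and (Old, Old); Mixed NE: p = 0.8889, q = 0.8889

Work:
Check pure NE:
(New, New): (18, 18) - no unilateral deviation beneficial
(Old, Old): (16, 16) - no unilateral deviation beneficial
Mixed NE: P1 plays New with p = 0.8889, P2 plays New with q = 0.8889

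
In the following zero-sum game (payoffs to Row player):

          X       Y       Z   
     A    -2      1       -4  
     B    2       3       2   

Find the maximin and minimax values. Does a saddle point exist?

Maximin = 2, Minimax = 2, Saddle: True

Work:
Row minimums: [-4, 2] → maximin = 2
Column maximums: [2, 3, 2] → minimax = 2
Saddle point exists! Game value = 2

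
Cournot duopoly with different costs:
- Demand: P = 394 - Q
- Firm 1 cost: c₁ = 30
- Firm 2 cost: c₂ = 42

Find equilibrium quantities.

q₁* = 125.33, q₂* = 113.33

Work:
Reaction: q₁ = (394 - 30 - q₂)/2
Reaction: q₂ = (394 - 42 - q₁)/2
Solve simultaneously:
q₁* = (394 - 2×30 + 42)/3 = 125.33
q₂* = (394 - 2×42 + 30)/3 = 113.33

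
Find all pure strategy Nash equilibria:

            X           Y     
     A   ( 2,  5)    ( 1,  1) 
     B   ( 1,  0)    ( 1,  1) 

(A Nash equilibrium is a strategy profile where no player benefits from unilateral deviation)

Nash equilibrium: (A, X), (B, Y)

Work:
Best responses:
  P1 vs X: payoffs [2, 1] → best response A (payoff 2)
  P1 vs Y: payoffs [1, 1] → best response A/B (payoff 1)
  P2 vs A: payoffs [5, 1] → best response X (payoff 5)
  P2 vs B: payoffs [0, 1] → best response Y (payoff 1)
Mutual best responses: (A,X), (B,Y) → Nash equilibria.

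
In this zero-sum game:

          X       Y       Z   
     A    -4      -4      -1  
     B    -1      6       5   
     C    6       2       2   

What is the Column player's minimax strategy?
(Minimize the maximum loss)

Column should play Z, value = 5

Work:
Column player minimizes Row's maximum payoff:
Column X: max payoff to Row = 6
Column Y: max payoff to Row = 6
Column Z: max payoff to Row = 5
Minimum is 5, achieved by column Z.
Minimax strategy: Z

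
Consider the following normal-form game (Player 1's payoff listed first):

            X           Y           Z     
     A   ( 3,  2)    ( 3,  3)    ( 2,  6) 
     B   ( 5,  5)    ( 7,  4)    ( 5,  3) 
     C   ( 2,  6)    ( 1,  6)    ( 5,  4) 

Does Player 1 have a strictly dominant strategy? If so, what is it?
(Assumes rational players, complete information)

No strictly dominant strategy exists for Player 1

Work:
A strategy strictly dominates another if it gives a strictly higher payoff against every opponent action. Compare each pair of P1's strategies column-by-column:
  A vs B: [3 vs 5, 3 vs 7, 2 vs 5] → A does not strictly dominate B (column X: 3 ≤ 5)
  A vs C: [3 vs 2, 3 vs 1, 2 vs 5] → A does not strictly dominate C (column Z: 2 ≤ 5)
  B vs A: [5 vs 3, 7 vs 3, 5 vs 2] → B strictly dominates A
  B vs C: [5 vs 2, 7 vs 1, 5 vs 5] → B does not strictly dominate C (column Z: 5 ≤ 5)
  C vs A: [2 vs 3, 1 vs 3, 5 vs 2] → C does not strictly dominate A (column X: 2 ≤ 3)
  C vs B: [2 vs 5, 1 vs 7, 5 vs 5] → C does not strictly dominate B (column X: 2 ≤ 5)
No single strategy strictly dominates all others → no strictly dominant strategy.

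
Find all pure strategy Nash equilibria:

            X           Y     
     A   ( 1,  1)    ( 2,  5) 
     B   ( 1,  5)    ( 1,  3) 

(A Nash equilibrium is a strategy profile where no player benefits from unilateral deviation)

Nash equilibrium: (A, Y), (B, X)

Work:
Best responses:
  P1 vs X: payoffs [1, 1] → best response A/B (payoff 1)
  P1 vs Y: payoffs [2, 1] → best response A (payoff 2)
  P2 vs A: payoffs [1, 5] → best response Y (payoff 5)
  P2 vs B: payoffs [5, 3] → best response X (payoff 5)
Mutual best responses: (A,Y), (B,X) → Nash equilibria.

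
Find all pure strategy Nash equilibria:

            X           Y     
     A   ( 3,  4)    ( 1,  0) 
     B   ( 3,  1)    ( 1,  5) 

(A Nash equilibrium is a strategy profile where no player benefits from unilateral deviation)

Nash equilibrium: (A, X), (B, Y)

Work:
Best responses:
  P1 vs X: payoffs [3, 3] → best response A/B (payoff 3)
  P1 vs Y: payoffs [1, 1] → best response A/B (payoff 1)
  P2 vs A: payoffs [4, 0] → best response X (payoff 4)
  P2 vs B: payoffs [1, 5] → best response Y (payoff 5)
Mutual best responses: (A,X), (B,Y) → Nash equilibria.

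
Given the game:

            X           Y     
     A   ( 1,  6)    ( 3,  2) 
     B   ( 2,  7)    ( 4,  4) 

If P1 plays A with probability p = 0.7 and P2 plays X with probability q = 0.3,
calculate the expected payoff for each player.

E[P1] = 2.7, E[P2] = 3.71

Work:
E[P1] = p·q·π₁(A,X) + p·(1-q)·π₁(A,Y) + (1-p)·q·π₁(B,X) + (1-p)·(1-q)·π₁(B,Y)
= 0.7·0.3·1 + 0.7·0.7·3 + 0.3·0.3·2 + 0.3·0.7·4
= 2.7

E[P2] = 3.71 (similar calculation)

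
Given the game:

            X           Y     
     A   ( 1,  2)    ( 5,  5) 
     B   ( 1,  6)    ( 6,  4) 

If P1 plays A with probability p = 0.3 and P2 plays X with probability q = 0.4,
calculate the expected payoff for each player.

E[P1] = 3.82, E[P2] = 4.5

Work:
E[P1] = p·q·π₁(A,X) + p·(1-q)·π₁(A,Y) + (1-p)·q·π₁(B,X) + (1-p)·(1-q)·π₁(B,Y)
= 0.3·0.4·1 + 0.3·0.6·5 + 0.7·0.4·1 + 0.7·0.6·6
= 3.82

E[P2] = 4.5 (similar calculation)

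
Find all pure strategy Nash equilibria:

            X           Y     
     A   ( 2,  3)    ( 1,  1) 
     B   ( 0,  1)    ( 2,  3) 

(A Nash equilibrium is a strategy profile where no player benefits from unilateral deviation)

Nash equilibrium: (A, X), (B, Y)

Work:
Best responses:
  P1 vs X: payoffs [2, 0] → best response A (payoff 2)
  P1 vs Y: payoffs [1, 2] → best response B (payoff 2)
  P2 vs A: payoffs [3, 1] → best response X (payoff 3)
  P2 vs B: payoffs [1, 3] → best response Y (payoff 3)
Mutual best responses: (A,X), (B,Y) → Nash equilibria.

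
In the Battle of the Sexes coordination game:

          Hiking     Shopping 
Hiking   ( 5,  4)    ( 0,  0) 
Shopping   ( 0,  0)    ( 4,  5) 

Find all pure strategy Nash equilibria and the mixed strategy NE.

Pure NE: (Hiking, Hiking) and (Shopping, Shopping); Mixed NE: p = 0.5556, q = 0.4444

Work:
Check pure NE:
(Hiking, Hiking): (5, 4) - no unilateral deviation beneficial
(Shopping, Shopping): (4, 5) - no unilateral deviation beneficial
Mixed NE: P1 plays Hiking with p = 0.5556, P2 plays Hiking with q = 0.4444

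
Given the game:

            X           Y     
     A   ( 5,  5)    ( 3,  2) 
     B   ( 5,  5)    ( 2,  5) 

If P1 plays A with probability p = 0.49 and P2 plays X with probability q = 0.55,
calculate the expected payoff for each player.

E[P1] = 3.8705, E[P2] = 4.3385

Work:
E[P1] = p·q·π₁(A,X) + p·(1-q)·π₁(A,Y) + (1-p)·q·π₁(B,X) + (1-p)·(1-q)·π₁(B,Y)
= 0.49·0.55·5 + 0.49·0.45·3 + 0.51·0.55·5 + 0.51·0.45·2
= 3.8705

E[P2] = 4.3385 (similar calculation)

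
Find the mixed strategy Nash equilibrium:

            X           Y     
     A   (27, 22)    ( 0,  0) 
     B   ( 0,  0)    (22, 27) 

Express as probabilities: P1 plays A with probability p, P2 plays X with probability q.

p = 0.551, q = 0.449

Work:
Find probabilities that make opponent indifferent:
P2 chooses q to make P1 indifferent between A and B
P1 chooses p to make P2 indifferent between X and Y
Mixed NE: P1 plays (A: 0.551, B: 0.449), P2 plays (X: 0.449, Y: 0.551)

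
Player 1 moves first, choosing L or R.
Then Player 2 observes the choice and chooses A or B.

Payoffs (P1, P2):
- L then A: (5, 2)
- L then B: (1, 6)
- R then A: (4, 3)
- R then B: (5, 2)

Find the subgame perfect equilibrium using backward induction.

P1 plays R, P2 plays B after L and A after R; Payoff (4, 3)

Work:
Backward induction:
After L: P2 chooses B → P1 gets 1
After R: P2 chooses A → P1 gets 4
P1 chooses R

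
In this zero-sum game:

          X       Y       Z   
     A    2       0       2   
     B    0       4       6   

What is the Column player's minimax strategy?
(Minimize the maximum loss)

Column should play X, value = 2

Work:
Column player minimizes Row's maximum payoff:
Column X: max payoff to Row = 2
Column Y: max payoff to Row = 4
Column Z: max payoff to Row = 6
Minimum is 2, achieved by column X.
Minimax strategy: X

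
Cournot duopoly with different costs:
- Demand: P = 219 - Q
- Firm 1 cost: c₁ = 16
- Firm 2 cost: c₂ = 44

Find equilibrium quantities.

q₁* = 77.0, q₂* = 49.0

Work:
Reaction: q₁ = (219 - 16 - q₂)/2
Reaction: q₂ = (219 - 44 - q₁)/2
Solve simultaneously:
q₁* = (219 - 2×16 + 44)/3 = 77.0
q₂* = (219 - 2×44 + 16)/3 = 49.0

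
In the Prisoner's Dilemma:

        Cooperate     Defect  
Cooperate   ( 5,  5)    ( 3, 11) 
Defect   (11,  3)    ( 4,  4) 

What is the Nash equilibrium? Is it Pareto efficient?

(Defect, Defect) is NE; not Pareto efficient

Work:
Defect dominates Cooperate for both players:
If P2 cooperates: Defect (11) > Cooperate (5)
If P2 defects: Defect (4) > Cooperate (3)
NE: (Defect, Defect) with payoff (4, 4)
But (Cooperate, Cooperate) = (5, 5) Pareto dominates (4, 4)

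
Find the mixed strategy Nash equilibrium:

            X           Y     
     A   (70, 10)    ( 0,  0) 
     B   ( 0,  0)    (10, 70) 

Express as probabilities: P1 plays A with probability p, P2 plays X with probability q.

p = 0.875, q = 0.125

Work:
Find probabilities that make opponent indifferent:
P2 chooses q to make P1 indifferent between A and B
P1 chooses p to make P2 indifferent between X and Y
Mixed NE: P1 plays (A: 0.875, B: 0.125), P2 plays (X: 0.125, Y: 0.875)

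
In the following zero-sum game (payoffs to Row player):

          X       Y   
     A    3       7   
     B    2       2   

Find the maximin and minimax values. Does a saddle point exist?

Maximin = 3, Minimax = 3, Saddle: True

Work:
Row minimums: [3, 2] → maximin = 3
Column maximums: [3, 7] → minimax = 3
Saddle point exists! Game value = 3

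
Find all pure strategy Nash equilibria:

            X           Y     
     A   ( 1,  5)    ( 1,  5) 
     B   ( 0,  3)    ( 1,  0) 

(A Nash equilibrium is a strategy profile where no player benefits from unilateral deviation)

Nash equilibrium: (A, X), (A, Y)

Work:
Best responses:
  P1 vs X: payoffs [1, 0] → best response A (payoff 1)
  P1 vs Y: payoffs [1, 1] → best response A/B (payoff 1)
  P2 vs A: payoffs [5, 5] → best response X/Y (payoff 5)
  P2 vs B: payoffs [3, 0] → best response X (payoff 3)
Mutual best responses: (A,X), (A,Y) → Nash equilibria.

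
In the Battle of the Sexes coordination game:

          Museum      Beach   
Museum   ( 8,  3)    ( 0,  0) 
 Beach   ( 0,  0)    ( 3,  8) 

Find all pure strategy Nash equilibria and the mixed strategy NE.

Pure NE: (Museum, Museum) and (Beach, Beach); Mixed NE: p = 0.7273, q = 0.2727

Work:
Check pure NE:
(Museum, Museum): (8, 3) - no unilateral deviation beneficial
(Beach, Beach): (3, 8) - no unilateral deviation beneficial
Mixed NE: P1 plays Museum with p = 0.7273, P2 plays Museum with q = 0.2727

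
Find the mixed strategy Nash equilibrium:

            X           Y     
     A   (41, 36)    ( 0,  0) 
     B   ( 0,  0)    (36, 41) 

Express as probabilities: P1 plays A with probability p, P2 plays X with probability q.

p = 0.5325, q = 0.4675

Work:
Find probabilities that make opponent indifferent:
P2 chooses q to make P1 indifferent between A and B
P1 chooses p to make P2 indifferent between X and Y
Mixed NE: P1 plays (A: 0.5325, B: 0.4675), P2 plays (X: 0.4675, Y: 0.5325)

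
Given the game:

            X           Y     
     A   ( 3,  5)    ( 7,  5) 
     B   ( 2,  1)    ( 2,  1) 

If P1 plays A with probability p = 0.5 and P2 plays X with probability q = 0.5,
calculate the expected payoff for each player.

E[P1] = 3.5, E[P2] = 3.0

Work:
E[P1] = p·q·π₁(A,X) + p·(1-q)·π₁(A,Y) + (1-p)·q·π₁(B,X) + (1-p)·(1-q)·π₁(B,Y)
= 0.5·0.5·3 + 0.5·0.5·7 + 0.5·0.5·2 + 0.5·0.5·2
= 3.5

E[P2] = 3.0 (similar calculation)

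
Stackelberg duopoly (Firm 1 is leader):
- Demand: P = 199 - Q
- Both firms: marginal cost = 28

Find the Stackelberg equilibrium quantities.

q₁* (leader) = 85.5, q₂* (follower) = 42.75

Work:
Follower's reaction: q₂ = (a - c - q₁)/2
Leader substitutes: π₁ = q₁·(a - q₁ - (a-c-q₁)/2 - c)
FOC: q₁* = (199 - 28)/2 = 85.50
Then: q₂* = (199 - 28 - 85.5)/2 = 42.75
Leader has first-mover advantage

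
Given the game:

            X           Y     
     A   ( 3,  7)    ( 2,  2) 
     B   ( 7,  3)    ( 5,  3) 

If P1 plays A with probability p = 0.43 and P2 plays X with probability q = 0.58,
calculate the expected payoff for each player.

E[P1] = 4.6206, E[P2] = 3.817

Work:
E[P1] = p·q·π₁(A,X) + p·(1-q)·π₁(A,Y) + (1-p)·q·π₁(B,X) + (1-p)·(1-q)·π₁(B,Y)
= 0.43·0.58·3 + 0.43·0.42·2 + 0.57·0.58·7 + 0.57·0.42·5
= 4.6206

E[P2] = 3.817 (similar calculation)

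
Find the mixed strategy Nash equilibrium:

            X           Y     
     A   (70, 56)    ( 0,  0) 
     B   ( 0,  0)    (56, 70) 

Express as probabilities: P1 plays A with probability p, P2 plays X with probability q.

p = 0.5556, q = 0.4444

Work:
Find probabilities that make opponent indifferent:
P2 chooses q to make P1 indifferent between A and B
P1 chooses p to make P2 indifferent between X and Y
Mixed NE: P1 plays (A: 0.5556, B: 0.4444), P2 plays (X: 0.4444, Y: 0.5556)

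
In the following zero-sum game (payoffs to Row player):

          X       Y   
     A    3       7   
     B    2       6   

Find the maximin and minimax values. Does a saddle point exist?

Maximin = 3, Minimax = 3, Saddle: True

Work:
Row minimums: [3, 2] → maximin = 3
Column maximums: [3, 7] → minimax = 3
Saddle point exists! Game value = 3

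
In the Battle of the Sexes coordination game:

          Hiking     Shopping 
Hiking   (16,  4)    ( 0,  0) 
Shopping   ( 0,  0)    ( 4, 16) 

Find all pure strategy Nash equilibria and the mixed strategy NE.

Pure NE: (Hiking, Hiking) and (Shopping, Shopping); Mixed NE: p = 0.8, q = 0.2

Work:
Check pure NE:
(Hiking, Hiking): (16, 4) - no unilateral deviation beneficial
(Shopping, Shopping): (4, 16) - no unilateral deviation beneficial
Mixed NE: P1 plays Hiking with p = 0.8, P2 plays Hiking with q = 0.2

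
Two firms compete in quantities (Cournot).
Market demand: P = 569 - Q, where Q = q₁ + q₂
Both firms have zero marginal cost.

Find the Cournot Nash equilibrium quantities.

q₁* = q₂* = 189.67; P* = 189.67

Work:
Profit: π_i = P·q_i = (a - q_i - q_j)·q_i
FOC: ∂π_i/∂q_i = a - 2q_i - q_j = 0
Reaction function: q_i = (569 - q_j)/2
Symmetry: q* = 569/3 = 189.67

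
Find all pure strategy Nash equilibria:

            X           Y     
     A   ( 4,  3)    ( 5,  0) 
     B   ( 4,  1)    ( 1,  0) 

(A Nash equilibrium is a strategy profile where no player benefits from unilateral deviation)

Nash equilibrium: (A, X), (B, X)

Work:
Best responses:
  P1 vs X: payoffs [4, 4] → best response A/B (payoff 4)
  P1 vs Y: payoffs [5, 1] → best response A (payoff 5)
  P2 vs A: payoffs [3, 0] → best response X (payoff 3)
  P2 vs B: payoffs [1, 0] → best response X (payoff 1)
Mutual best responses: (A,X), (B,X) → Nash equilibria.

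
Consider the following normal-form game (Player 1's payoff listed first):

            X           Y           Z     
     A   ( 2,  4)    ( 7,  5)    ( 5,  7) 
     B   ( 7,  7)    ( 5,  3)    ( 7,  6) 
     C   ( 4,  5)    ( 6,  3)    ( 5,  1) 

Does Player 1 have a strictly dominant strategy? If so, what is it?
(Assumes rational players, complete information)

No strictly dominant strategy exists for Player 1

Work:
A strategy strictly dominates another if it gives a strictly higher payoff against every opponent action. Compare each pair of P1's strategies column-by-column:
  A vs B: [2 vs 7, 7 vs 5, 5 vs 7] → A does not strictly dominate B (column X: 2 ≤ 7)
  A vs C: [2 vs 4, 7 vs 6, 5 vs 5] → A does not strictly dominate C (column X: 2 ≤ 4)
  B vs A: [7 vs 2, 5 vs 7, 7 vs 5] → B does not strictly dominate A (column Y: 5 ≤ 7)
  B vs C: [7 vs 4, 5 vs 6, 7 vs 5] → B does not strictly dominate C (column Y: 5 ≤ 6)
  C vs A: [4 vs 2, 6 vs 7, 5 vs 5] → C does not strictly dominate A (column Y: 6 ≤ 7)
  C vs B: [4 vs 7, 6 vs 5, 5 vs 7] → C does not strictly dominate B (column X: 4 ≤ 7)
No single strategy strictly dominates all others → no strictly dominant strategy.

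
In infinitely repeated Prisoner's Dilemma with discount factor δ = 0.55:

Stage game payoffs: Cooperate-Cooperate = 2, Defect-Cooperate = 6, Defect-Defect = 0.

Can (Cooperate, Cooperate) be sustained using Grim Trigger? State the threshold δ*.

δ* = 0.6667; since δ = 0.55 < 0.6667, cooperation cannot be sustained

Work:
For Grim Trigger:
Cooperate forever: 2/(1-δ)
Defect then punished: 6 + 0·δ/(1-δ)
Need: 2/(1-δ) ≥ 6 + 0·δ/(1-δ)
Solving: δ ≥ (T-R)/(T-P) = (6-2)/(6-0) = 0.6667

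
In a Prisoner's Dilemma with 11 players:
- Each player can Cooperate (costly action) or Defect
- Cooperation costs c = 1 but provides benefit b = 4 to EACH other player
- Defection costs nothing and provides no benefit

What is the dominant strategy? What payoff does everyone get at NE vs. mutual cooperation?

Dominant: Defect; NE payoff = 0; Coop payoff = 39

Work:
Defect dominates (saves cost c = 1, benefit to others is external)
NE: All defect → everyone gets 0
If all cooperate: each receives (10)×4 - 1 = 39
Social dilemma: 39 > 0 but NE gives 0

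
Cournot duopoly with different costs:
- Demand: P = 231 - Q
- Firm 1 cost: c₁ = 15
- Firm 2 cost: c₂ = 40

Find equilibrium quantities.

q₁* = 80.33, q₂* = 55.33

Work:
Reaction: q₁ = (231 - 15 - q₂)/2
Reaction: q₂ = (231 - 40 - q₁)/2
Solve simultaneously:
q₁* = (231 - 2×15 + 40)/3 = 80.33
q₂* = (231 - 2×40 + 15)/3 = 55.33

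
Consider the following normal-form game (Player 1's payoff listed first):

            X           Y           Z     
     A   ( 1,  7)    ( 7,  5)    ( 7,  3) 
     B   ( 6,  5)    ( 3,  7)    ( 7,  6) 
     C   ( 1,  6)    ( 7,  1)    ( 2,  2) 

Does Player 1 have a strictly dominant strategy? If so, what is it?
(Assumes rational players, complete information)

No strictly dominant strategy exists for Player 1

Work:
A strategy strictly dominates another if it gives a strictly higher payoff against every opponent action. Compare each pair of P1's strategies column-by-column:
  A vs B: [1 vs 6, 7 vs 3, 7 vs 7] → A does not strictly dominate B (column X: 1 ≤ 6)
  A vs C: [1 vs 1, 7 vs 7, 7 vs 2] → A does not strictly dominate C (column X: 1 ≤ 1)
  B vs A: [6 vs 1, 3 vs 7, 7 vs 7] → B does not strictly dominate A (column Y: 3 ≤ 7)
  B vs C: [6 vs 1, 3 vs 7, 7 vs 2] → B does not strictly dominate C (column Y: 3 ≤ 7)
  C vs A: [1 vs 1, 7 vs 7, 2 vs 7] → C does not strictly dominate A (column X: 1 ≤ 1)
  C vs B: [1 vs 6, 7 vs 3, 2 vs 7] → C does not strictly dominate B (column X: 1 ≤ 6)
No single strategy strictly dominates all others → no strictly dominant strategy.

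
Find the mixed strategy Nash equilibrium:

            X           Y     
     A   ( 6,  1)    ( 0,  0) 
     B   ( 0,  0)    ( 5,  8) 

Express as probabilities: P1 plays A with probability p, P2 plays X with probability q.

p = 0.8889, q = 0.4545

Work:
Find probabilities that make opponent indifferent:
P2 chooses q to make P1 indifferent between A and B
P1 chooses p to make P2 indifferent between X and Y
Mixed NE: P1 plays (A: 0.8889, B: 0.1111), P2 plays (X: 0.4545, Y: 0.5455)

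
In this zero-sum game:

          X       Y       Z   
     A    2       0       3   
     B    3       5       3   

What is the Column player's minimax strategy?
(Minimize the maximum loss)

Column should play X or Z (all achieve the minimum), value = 3

Work:
Column player minimizes Row's maximum payoff:
Column X: max payoff to Row = 3
Column Y: max payoff to Row = 5
Column Z: max payoff to Row = 3
Minimum is 3, achieved by columns X, Z (tied).
Each of X or Z is a minimax strategy.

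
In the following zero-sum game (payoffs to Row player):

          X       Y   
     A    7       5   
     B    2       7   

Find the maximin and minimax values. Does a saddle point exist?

Maximin = 5, Minimax = 7, Saddle: False

Work:
Row minimums: [5, 2] → maximin = 5
Column maximums: [7, 7] → minimax = 7
No saddle point (maximin ≠ minimax). Mixed strategy needed.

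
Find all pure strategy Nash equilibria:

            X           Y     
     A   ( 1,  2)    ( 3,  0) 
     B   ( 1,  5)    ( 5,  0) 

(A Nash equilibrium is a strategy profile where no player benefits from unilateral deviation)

Nash equilibrium: (A, X), (B, X)

Work:
Best responses:
  P1 vs X: payoffs [1, 1] → best response A/B (payoff 1)
  P1 vs Y: payoffs [3, 5] → best response B (payoff 5)
  P2 vs A: payoffs [2, 0] → best response X (payoff 2)
  P2 vs B: payoffs [5, 0] → best response X (payoff 5)
Mutual best responses: (A,X), (B,X) → Nash equilibria.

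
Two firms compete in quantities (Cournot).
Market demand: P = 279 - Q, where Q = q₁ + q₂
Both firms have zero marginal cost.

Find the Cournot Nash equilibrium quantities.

q₁* = q₂* = 93.0; P* = 93.0

Work:
Profit: π_i = P·q_i = (a - q_i - q_j)·q_i
FOC: ∂π_i/∂q_i = a - 2q_i - q_j = 0
Reaction function: q_i = (279 - q_j)/2
Symmetry: q* = 279/3 = 93.0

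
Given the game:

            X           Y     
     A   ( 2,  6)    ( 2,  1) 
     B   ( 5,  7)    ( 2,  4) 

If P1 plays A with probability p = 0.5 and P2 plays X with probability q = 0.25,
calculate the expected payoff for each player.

E[P1] = 2.375, E[P2] = 3.5

Work:
E[P1] = p·q·π₁(A,X) + p·(1-q)·π₁(A,Y) + (1-p)·q·π₁(B,X) + (1-p)·(1-q)·π₁(B,Y)
= 0.5·0.25·2 + 0.5·0.75·2 + 0.5·0.25·5 + 0.5·0.75·2
= 2.375

E[P2] = 3.5 (similar calculation)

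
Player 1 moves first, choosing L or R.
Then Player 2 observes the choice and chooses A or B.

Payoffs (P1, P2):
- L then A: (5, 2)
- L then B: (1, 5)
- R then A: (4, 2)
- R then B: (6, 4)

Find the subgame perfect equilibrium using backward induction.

P1 plays R, P2 plays B after L and B after R; Payoff (6, 4)

Work:
Backward induction:
After L: P2 chooses B → P1 gets 1
After R: P2 chooses B → P1 gets 6
P1 chooses R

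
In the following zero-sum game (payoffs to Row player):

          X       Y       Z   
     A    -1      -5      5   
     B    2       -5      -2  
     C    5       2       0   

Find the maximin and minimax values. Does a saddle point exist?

Maximin = 0, Minimax = 2, Saddle: False

Work:
Row minimums: [-5, -5, 0] → maximin = 0
Column maximums: [5, 2, 5] → minimax = 2
No saddle point (maximin ≠ minimax). Mixed strategy needed.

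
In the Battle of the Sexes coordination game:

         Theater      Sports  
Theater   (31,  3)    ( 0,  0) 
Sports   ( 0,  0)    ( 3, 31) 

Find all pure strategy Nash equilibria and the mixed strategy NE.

Pure NE: (Theater, Theater) and (Sports, Sports); Mixed NE: p = 0.9118, q = 0.0882

Work:
Check pure NE:
(Theater, Theater): (31, 3) - no unilateral deviation beneficial
(Sports, Sports): (3, 31) - no unilateral deviation beneficial
Mixed NE: P1 plays Theater with p = 0.9118, P2 plays Theater with q = 0.0882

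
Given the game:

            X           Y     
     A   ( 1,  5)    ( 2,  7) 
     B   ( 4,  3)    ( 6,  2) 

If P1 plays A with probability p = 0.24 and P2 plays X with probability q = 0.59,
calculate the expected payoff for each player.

E[P1] = 4.0016, E[P2] = 3.3652

Work:
E[P1] = p·q·π₁(A,X) + p·(1-q)·π₁(A,Y) + (1-p)·q·π₁(B,X) + (1-p)·(1-q)·π₁(B,Y)
= 0.24·0.59·1 + 0.24·0.41·2 + 0.76·0.59·4 + 0.76·0.41·6
= 4.0016

E[P2] = 3.3652 (similar calculation)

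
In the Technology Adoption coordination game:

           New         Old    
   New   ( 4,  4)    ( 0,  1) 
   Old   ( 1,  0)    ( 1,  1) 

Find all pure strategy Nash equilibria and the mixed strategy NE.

Pure NE: (New, New) and (Old, Old); Mixed NE: p = 0.25, q = 0.25

Work:
Check pure NE:
(New, New): (4, 4) - no unilateral deviation beneficial
(Old, Old): (1, 1) - no unilateral deviation beneficial
Mixed NE: P1 plays New with p = 0.25, P2 plays New with q = 0.25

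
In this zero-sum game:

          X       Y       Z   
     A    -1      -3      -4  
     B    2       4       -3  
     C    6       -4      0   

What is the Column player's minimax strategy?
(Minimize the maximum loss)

Column should play Z, value = 0

Work:
Column player minimizes Row's maximum payoff:
Column X: max payoff to Row = 6
Column Y: max payoff to Row = 4
Column Z: max payoff to Row = 0
Minimum is 0, achieved by column Z.
Minimax strategy: Z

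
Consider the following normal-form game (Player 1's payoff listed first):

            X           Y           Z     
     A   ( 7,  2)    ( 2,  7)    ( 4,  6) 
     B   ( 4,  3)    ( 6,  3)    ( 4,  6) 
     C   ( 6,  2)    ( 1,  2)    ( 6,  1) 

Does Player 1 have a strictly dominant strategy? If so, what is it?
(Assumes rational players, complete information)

No strictly dominant strategy exists for Player 1

Work:
A strategy strictly dominates another if it gives a strictly higher payoff against every opponent action. Compare each pair of P1's strategies column-by-column:
  A vs B: [7 vs 4, 2 vs 6, 4 vs 4] → A does not strictly dominate B (column Y: 2 ≤ 6)
  A vs C: [7 vs 6, 2 vs 1, 4 vs 6] → A does not strictly dominate C (column Z: 4 ≤ 6)
  B vs A: [4 vs 7, 6 vs 2, 4 vs 4] → B does not strictly dominate A (column X: 4 ≤ 7)
  B vs C: [4 vs 6, 6 vs 1, 4 vs 6] → B does not strictly dominate C (column X: 4 ≤ 6)
  C vs A: [6 vs 7, 1 vs 2, 6 vs 4] → C does not strictly dominate A (column X: 6 ≤ 7)
  C vs B: [6 vs 4, 1 vs 6, 6 vs 4] → C does not strictly dominate B (column Y: 1 ≤ 6)
No single strategy strictly dominates all others → no strictly dominant strategy.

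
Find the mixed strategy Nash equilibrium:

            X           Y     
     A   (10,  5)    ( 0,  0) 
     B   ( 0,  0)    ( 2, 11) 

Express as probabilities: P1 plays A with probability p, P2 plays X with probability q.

p = 0.6875, q = 0.1667

Work:
Find probabilities that make opponent indifferent:
P2 chooses q to make P1 indifferent between A and B
P1 chooses p to make P2 indifferent between X and Y
Mixed NE: P1 plays (A: 0.6875, B: 0.3125), P2 plays (X: 0.1667, Y: 0.8333)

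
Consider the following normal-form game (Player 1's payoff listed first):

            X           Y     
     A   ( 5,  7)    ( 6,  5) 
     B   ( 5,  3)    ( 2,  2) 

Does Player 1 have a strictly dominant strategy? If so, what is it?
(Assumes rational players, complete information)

No strictly dominant strategy exists for Player 1

Work:
A strategy strictly dominates another if it gives a strictly higher payoff against every opponent action. Compare each pair of P1's strategies column-by-column:
  A vs B: [5 vs 5, 6 vs 2] → A does not strictly dominate B (column X: 5 ≤ 5)
  B vs A: [5 vs 5, 2 vs 6] → B does not strictly dominate A (column X: 5 ≤ 5)
No single strategy strictly dominates all others → no strictly dominant strategy.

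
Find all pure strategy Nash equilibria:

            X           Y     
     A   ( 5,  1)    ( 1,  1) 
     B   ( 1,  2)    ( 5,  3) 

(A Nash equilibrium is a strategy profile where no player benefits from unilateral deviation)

Nash equilibrium: (A, X), (B, Y)

Work:
Best responses:
  P1 vs X: payoffs [5, 1] → best response A (payoff 5)
  P1 vs Y: payoffs [1, 5] → best response B (payoff 5)
  P2 vs A: payoffs [1, 1] → best response X/Y (payoff 1)
  P2 vs B: payoffs [2, 3] → best response Y (payoff 3)
Mutual best responses: (A,X), (B,Y) → Nash equilibria.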